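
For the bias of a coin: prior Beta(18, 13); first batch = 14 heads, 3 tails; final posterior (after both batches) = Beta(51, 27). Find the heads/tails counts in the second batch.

Because Beta–binomial updating is additive in the counts, the combined data contributed (α_post−α_prior, β_post−β_prior) successes and failures.
Total across both batches: 51−18=33 heads, 27−13=14 tails.
Subtract the first batch: 33−14=19 heads and 14−3=11 tails.

19 heads and 11 tails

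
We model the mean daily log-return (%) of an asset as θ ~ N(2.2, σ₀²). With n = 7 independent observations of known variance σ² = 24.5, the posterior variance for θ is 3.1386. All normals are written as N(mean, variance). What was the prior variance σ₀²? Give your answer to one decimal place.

For the Normal–Normal model with known σ², precisions add: τ_n = τ₀ + n/σ².
So 1/σ₀² = 1/3.1386 − 7/24.5 = 0.318613 − 0.285714 = 0.032899.
Hence σ₀² = 1/0.032899 ≈ 30.4.

σ₀² = 30.4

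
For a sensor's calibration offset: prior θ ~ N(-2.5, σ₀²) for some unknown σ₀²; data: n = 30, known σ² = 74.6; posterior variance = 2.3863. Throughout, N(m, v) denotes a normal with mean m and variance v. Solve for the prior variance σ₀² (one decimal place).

σ₀² = 59.1

For the Normal–Normal model with known σ², precisions add: τ_n = τ₀ + n/σ².
So 1/σ₀² = 1/2.3863 − 30/74.6 = 0.419059 − 0.402145 = 0.016914.
Hence σ₀² = 1/0.016914 ≈ 59.1.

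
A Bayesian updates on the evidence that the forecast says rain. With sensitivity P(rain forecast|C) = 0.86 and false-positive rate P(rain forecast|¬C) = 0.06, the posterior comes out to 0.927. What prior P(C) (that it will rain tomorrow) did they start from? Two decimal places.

Bayes' rule in odds form gives O(C|E) = O(C)·[P(E|C)/P(E|¬C)], hence O(C) = O(C|E)/LR.
Posterior odds = 0.927/(1−0.927) = 12.6986. LR = 0.86/0.06 = 14.3333.
Prior odds = 12.6986/14.3333 = 0.8860, so P(C) = 0.8860/(1+0.8860) ≈ 0.47.

P(C) = 0.47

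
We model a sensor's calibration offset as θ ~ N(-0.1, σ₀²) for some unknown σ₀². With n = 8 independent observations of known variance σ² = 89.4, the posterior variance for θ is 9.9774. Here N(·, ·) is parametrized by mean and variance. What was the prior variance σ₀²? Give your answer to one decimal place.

σ₀² = 93.1

Posterior precision equals prior precision plus data precision: 1/σ_n² = 1/σ₀² + n/σ².
So 1/σ₀² = 1/9.9774 − 8/89.4 = 0.100227 − 0.089485 = 0.010742.
Hence σ₀² = 1/0.010742 ≈ 93.1.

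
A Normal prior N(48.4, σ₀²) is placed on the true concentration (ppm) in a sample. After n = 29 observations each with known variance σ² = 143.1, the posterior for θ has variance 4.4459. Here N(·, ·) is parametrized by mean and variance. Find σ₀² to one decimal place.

σ₀² = 44.9

Posterior precision equals prior precision plus data precision: 1/σ_n² = 1/σ₀² + n/σ².
So 1/σ₀² = 1/4.4459 − 29/143.1 = 0.224926 − 0.202655 = 0.022271.
Hence σ₀² = 1/0.022271 ≈ 44.9.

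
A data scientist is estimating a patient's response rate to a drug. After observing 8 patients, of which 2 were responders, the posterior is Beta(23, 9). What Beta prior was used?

Beta(21, 3)

A Beta(α, β) prior with s successes and f failures in binomial data gives a Beta(α+s, β+f) posterior.
So α = 23 − 2 = 21 and β = 9 − 6 = 3.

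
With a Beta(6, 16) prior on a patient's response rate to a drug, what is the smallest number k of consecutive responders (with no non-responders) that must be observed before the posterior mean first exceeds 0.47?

After k responders and 0 non-responders the posterior is Beta(6+k, 16), with mean (6+k)/(6+16+k).
Set (6+k)/(22+k) > 0.47 and solve: k > (0.47·22 − 6)/(1 − 0.47) = 8.189.
The smallest integer exceeding 8.189 is 9, and checking k=9: (15)/(31) = 0.4839 > 0.47.

k = 9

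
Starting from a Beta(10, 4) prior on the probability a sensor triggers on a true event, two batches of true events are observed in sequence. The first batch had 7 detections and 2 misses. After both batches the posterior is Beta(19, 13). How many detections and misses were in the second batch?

Sequential conjugate updates are equivalent to a single update on the pooled data, so total successes = posterior α − prior α and total failures = posterior β − prior β.
Total across both batches: 19−10=9 detections, 13−4=9 misses.
Subtract the first batch: 9−7=2 detections and 9−2=7 misses.

2 detections and 7 misses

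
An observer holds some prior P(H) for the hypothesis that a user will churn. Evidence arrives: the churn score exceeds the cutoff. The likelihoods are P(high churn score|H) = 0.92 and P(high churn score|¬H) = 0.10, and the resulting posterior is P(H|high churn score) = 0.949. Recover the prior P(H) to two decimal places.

In odds form, posterior odds = prior odds × likelihood ratio, so prior odds = posterior odds ÷ LR.
Posterior odds = 0.949/(1−0.949) = 18.6078. LR = 0.92/0.10 = 9.2000.
Prior odds = 18.6078/9.2000 = 2.0226, so P(H) = 2.0226/(1+2.0226) ≈ 0.67.

P(H) = 0.67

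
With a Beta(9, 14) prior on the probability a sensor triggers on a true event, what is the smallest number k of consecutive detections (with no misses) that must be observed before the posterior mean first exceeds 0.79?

After k detections and 0 misses the posterior is Beta(9+k, 14), with mean (9+k)/(9+14+k).
Set (9+k)/(23+k) > 0.79 and solve: k > (0.79·23 − 9)/(1 − 0.79) = 43.667.
The smallest integer exceeding 43.667 is 44, and checking k=44: (53)/(67) = 0.7910 > 0.79.

k = 44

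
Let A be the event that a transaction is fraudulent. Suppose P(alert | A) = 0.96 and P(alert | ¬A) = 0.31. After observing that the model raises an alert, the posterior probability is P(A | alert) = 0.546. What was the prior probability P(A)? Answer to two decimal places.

P(A) = 0.28

Bayes' rule in odds form gives O(A|E) = O(A)·[P(E|A)/P(E|¬A)], hence O(A) = O(A|E)/LR.
Posterior odds = 0.546/(1−0.546) = 1.2026. LR = 0.96/0.31 = 3.0968.
Prior odds = 1.2026/3.0968 = 0.3883, so P(A) = 0.3883/(1+0.3883) ≈ 0.28.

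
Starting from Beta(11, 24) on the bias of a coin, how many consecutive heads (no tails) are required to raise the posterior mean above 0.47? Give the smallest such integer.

After k heads and 0 tails the posterior is Beta(11+k, 24), with mean (11+k)/(11+24+k).
Set (11+k)/(35+k) > 0.47 and solve: k > (0.47·35 − 11)/(1 − 0.47) = 10.283.
The smallest integer exceeding 10.283 is 11.

k = 11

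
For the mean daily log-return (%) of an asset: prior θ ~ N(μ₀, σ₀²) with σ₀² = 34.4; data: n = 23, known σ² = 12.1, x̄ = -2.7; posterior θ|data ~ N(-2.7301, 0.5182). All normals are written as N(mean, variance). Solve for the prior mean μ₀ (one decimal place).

The posterior mean is a precision-weighted average: μ_n = (τ₀μ₀ + τ_data·x̄)/(τ₀+τ_data), with τ₀=1/σ₀² and τ_data=n/σ².
Here τ₀ = 1/34.4 = 0.029070 and τ_data = 23/12.1 = 1.900826, so τ_n = 1.929896.
Rearranging for μ₀: μ₀ = (μ_n·τ_n − τ_data·x̄)/τ₀ = (-2.7301·1.929896 − 1.900826·-2.7) / 0.029070 = -0.136579/0.029070 ≈ -4.7.

μ₀ = -4.7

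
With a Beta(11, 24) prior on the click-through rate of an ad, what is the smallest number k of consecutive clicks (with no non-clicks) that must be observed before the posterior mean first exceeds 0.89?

After k clicks and 0 non-clicks the posterior is Beta(11+k, 24), with mean (11+k)/(11+24+k).
Set (11+k)/(35+k) > 0.89 and solve: k > (0.89·35 − 11)/(1 − 0.89) = 183.182.
The smallest integer exceeding 183.182 is 184.

k = 184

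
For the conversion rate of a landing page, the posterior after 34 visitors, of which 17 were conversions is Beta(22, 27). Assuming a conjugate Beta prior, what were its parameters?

Beta(5, 10)

Beta is conjugate to the binomial likelihood: posterior = Beta(a+s, b+f).
Subtract the data counts: 22−17=5, 27−17=10.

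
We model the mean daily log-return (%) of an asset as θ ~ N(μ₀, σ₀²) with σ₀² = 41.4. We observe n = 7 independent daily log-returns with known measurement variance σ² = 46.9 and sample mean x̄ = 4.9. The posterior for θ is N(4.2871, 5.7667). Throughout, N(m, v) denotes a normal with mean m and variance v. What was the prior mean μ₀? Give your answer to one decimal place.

With known observation variance, the Normal–Normal posterior has precision τ_n = τ₀ + n/σ² and mean μ_n = (τ₀μ₀ + (n/σ²)x̄)/τ_n.
Here τ₀ = 1/41.4 = 0.024155 and τ_data = 7/46.9 = 0.149254, so τ_n = 0.173409.
Rearranging for μ₀: μ₀ = (μ_n·τ_n − τ_data·x̄)/τ₀ = (4.2871·0.173409 − 0.149254·4.9) / 0.024155 = 0.012077/0.024155 ≈ 0.5.

μ₀ = 0.5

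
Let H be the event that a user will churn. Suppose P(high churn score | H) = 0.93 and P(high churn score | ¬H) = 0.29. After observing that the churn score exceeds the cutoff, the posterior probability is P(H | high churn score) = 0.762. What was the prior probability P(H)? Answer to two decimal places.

Bayes' rule in odds form gives O(H|E) = O(H)·[P(E|H)/P(E|¬H)], hence O(H) = O(H|E)/LR.
Posterior odds = 0.762/(1−0.762) = 3.2017. LR = 0.93/0.29 = 3.2069.
Prior odds = 3.2017/3.2069 = 0.9984, so P(H) = 0.9984/(1+0.9984) ≈ 0.50.

P(H) = 0.50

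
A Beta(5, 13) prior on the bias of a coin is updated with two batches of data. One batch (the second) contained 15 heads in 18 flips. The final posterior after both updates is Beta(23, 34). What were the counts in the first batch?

3 heads and 18 tails

Sequential conjugate updates are equivalent to a single update on the pooled data, so total successes = posterior α − prior α and total failures = posterior β − prior β.
Total across both batches: 23−5=18 heads, 34−13=21 tails.
Subtract the second batch: 18−15=3 heads and 21−3=18 tails.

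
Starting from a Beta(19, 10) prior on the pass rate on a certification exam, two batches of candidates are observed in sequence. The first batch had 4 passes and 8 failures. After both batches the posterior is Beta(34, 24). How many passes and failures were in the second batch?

Because Beta–binomial updating is additive in the counts, the combined data contributed (α_post−α_prior, β_post−β_prior) successes and failures.
Total across both batches: 34−19=15 passes, 24−10=14 failures.
Subtract the first batch: 15−4=11 passes and 14−8=6 failures.

11 passes and 6 failures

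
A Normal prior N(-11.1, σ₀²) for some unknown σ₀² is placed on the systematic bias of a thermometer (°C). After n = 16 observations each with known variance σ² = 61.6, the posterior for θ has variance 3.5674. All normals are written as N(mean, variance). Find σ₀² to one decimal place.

σ₀² = 48.6

For the Normal–Normal model with known σ², precisions add: τ_n = τ₀ + n/σ².
So 1/σ₀² = 1/3.5674 − 16/61.6 = 0.280316 − 0.259740 = 0.020576.
Hence σ₀² = 1/0.020576 ≈ 48.6.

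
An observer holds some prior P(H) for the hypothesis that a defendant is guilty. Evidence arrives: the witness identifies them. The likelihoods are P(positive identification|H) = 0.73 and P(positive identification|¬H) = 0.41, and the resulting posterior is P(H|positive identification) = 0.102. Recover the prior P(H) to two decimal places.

P(H) = 0.06

Bayes' rule in odds form gives O(H|E) = O(H)·[P(E|H)/P(E|¬H)], hence O(H) = O(H|E)/LR.
Posterior odds = 0.102/(1−0.102) = 0.1136. LR = 0.73/0.41 = 1.7805.
Prior odds = 0.1136/1.7805 = 0.0638, so P(H) = 0.0638/(1+0.0638) ≈ 0.06.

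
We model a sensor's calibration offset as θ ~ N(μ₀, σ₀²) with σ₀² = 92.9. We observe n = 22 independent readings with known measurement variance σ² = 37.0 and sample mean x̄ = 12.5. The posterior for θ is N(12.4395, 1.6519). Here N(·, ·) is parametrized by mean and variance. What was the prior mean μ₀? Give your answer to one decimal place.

μ₀ = 9.1

The posterior mean is a precision-weighted average: μ_n = (τ₀μ₀ + τ_data·x̄)/(τ₀+τ_data), with τ₀=1/σ₀² and τ_data=n/σ².
Here τ₀ = 1/92.9 = 0.010764 and τ_data = 22/37.0 = 0.594595, so τ_n = 0.605359.
Rearranging for μ₀: μ₀ = (μ_n·τ_n − τ_data·x̄)/τ₀ = (12.4395·0.605359 − 0.594595·12.5) / 0.010764 = 0.097926/0.010764 ≈ 9.1.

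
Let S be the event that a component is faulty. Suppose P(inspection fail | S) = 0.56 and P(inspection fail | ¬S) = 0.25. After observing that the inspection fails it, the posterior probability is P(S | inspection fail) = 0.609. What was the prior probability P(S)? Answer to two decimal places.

P(S) = 0.41

Bayes' rule in odds form gives O(S|E) = O(S)·[P(E|S)/P(E|¬S)], hence O(S) = O(S|E)/LR.
Posterior odds = 0.609/(1−0.609) = 1.5575. LR = 0.56/0.25 = 2.2400.
Prior odds = 1.5575/2.2400 = 0.6953, so P(S) = 0.6953/(1+0.6953) ≈ 0.41.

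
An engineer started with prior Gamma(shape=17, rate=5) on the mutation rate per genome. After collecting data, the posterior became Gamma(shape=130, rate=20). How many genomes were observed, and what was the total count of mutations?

Gamma–Poisson conjugacy: posterior shape = α + Σxᵢ, posterior rate = β + n.
Matching: Σxᵢ = 130 − 17 = 113 and n = 20 − 5 = 15.

n = 15 genomes with total 113 mutations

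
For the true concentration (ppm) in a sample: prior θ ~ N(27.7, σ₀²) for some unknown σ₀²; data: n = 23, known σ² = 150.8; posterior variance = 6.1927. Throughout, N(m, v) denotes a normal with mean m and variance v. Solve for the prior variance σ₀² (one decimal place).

σ₀² = 111.6

For the Normal–Normal model with known σ², precisions add: τ_n = τ₀ + n/σ².
So 1/σ₀² = 1/6.1927 − 23/150.8 = 0.161480 − 0.152520 = 0.008960.
Hence σ₀² = 1/0.008960 ≈ 111.6.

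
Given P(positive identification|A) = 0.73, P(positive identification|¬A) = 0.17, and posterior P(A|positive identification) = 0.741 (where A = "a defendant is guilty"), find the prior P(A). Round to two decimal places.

Bayes' rule in odds form gives O(A|E) = O(A)·[P(E|A)/P(E|¬A)], hence O(A) = O(A|E)/LR.
Posterior odds = 0.741/(1−0.741) = 2.8610. LR = 0.73/0.17 = 4.2941.
Prior odds = 2.8610/4.2941 = 0.6663, so P(A) = 0.6663/(1+0.6663) ≈ 0.40.

P(A) = 0.40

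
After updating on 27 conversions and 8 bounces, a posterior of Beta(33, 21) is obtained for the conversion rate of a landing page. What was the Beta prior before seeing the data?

Beta is conjugate to the binomial likelihood: posterior = Beta(a+s, b+f).
So a = 33 − 27 = 6 and b = 21 − 8 = 13.

Beta(6, 13)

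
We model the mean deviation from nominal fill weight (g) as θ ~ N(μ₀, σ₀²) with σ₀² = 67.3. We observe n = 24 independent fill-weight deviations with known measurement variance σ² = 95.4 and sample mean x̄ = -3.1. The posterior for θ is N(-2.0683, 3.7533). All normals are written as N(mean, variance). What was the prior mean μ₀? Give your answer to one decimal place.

μ₀ = 15.4

With known observation variance, the Normal–Normal posterior has precision τ_n = τ₀ + n/σ² and mean μ_n = (τ₀μ₀ + (n/σ²)x̄)/τ_n.
Here τ₀ = 1/67.3 = 0.014859 and τ_data = 24/95.4 = 0.251572, so τ_n = 0.266431.
Rearranging for μ₀: μ₀ = (μ_n·τ_n − τ_data·x̄)/τ₀ = (-2.0683·0.266431 − 0.251572·-3.1) / 0.014859 = 0.228814/0.014859 ≈ 15.4.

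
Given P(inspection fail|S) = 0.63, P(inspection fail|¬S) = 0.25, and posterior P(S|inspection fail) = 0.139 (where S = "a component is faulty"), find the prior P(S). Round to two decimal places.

In odds form, posterior odds = prior odds × likelihood ratio, so prior odds = posterior odds ÷ LR.
Posterior odds = 0.139/(1−0.139) = 0.1614. LR = 0.63/0.25 = 2.5200.
Prior odds = 0.1614/2.5200 = 0.0640, so P(S) = 0.0640/(1+0.0640) ≈ 0.06.

P(S) = 0.06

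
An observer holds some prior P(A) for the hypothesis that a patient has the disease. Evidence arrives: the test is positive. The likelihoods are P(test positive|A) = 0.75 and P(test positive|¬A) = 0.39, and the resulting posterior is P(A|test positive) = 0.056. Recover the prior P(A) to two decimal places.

P(A) = 0.03

Bayes' rule in odds form gives O(A|E) = O(A)·[P(E|A)/P(E|¬A)], hence O(A) = O(A|E)/LR.
Posterior odds = 0.056/(1−0.056) = 0.0593. LR = 0.75/0.39 = 1.9231.
Prior odds = 0.0593/1.9231 = 0.0308, so P(A) = 0.0308/(1+0.0308) ≈ 0.03.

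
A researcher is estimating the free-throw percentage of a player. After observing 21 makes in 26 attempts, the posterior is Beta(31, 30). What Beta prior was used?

Beta(10, 25)

A Beta(α, β) prior with s successes and f failures in binomial data gives a Beta(α+s, β+f) posterior.
Subtract the data counts: 31−21=10, 30−5=25.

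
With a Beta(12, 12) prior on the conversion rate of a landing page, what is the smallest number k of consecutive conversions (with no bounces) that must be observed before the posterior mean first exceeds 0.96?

k = 277

After k conversions and 0 bounces the posterior is Beta(12+k, 12), with mean (12+k)/(12+12+k).
Set (12+k)/(24+k) > 0.96 and solve: k > (0.96·24 − 12)/(1 − 0.96) = 276.000.
The smallest integer exceeding 276.000 is 277, and checking k=277: (289)/(301) = 0.9601 > 0.96.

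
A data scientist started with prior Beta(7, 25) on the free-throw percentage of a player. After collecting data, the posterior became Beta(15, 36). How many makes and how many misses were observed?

A Beta(a, b) prior with s successes and f failures in binomial data gives a Beta(a+s, b+f) posterior.
Match parameters: s=15−7=8, f=36−25=11.

8 makes and 11 misses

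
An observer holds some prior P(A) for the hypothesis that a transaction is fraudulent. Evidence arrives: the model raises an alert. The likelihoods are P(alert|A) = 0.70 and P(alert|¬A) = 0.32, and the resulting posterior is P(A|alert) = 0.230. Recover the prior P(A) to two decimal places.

P(A) = 0.12

In odds form, posterior odds = prior odds × likelihood ratio, so prior odds = posterior odds ÷ LR.
Posterior odds = 0.230/(1−0.230) = 0.2987. LR = 0.70/0.32 = 2.1875.
Prior odds = 0.2987/2.1875 = 0.1365, so P(A) = 0.1365/(1+0.1365) ≈ 0.12.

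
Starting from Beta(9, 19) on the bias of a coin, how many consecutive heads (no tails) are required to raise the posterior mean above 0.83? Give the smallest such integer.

k = 84

After k heads and 0 tails the posterior is Beta(9+k, 19), with mean (9+k)/(9+19+k).
Set (9+k)/(28+k) > 0.83 and solve: k > (0.83·28 − 9)/(1 − 0.83) = 83.765.
The smallest integer exceeding 83.765 is 84, and checking k=84: (93)/(112) = 0.8304 > 0.83.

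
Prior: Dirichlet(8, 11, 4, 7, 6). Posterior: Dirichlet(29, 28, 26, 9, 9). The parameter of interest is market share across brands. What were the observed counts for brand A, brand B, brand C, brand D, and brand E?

For a Dirichlet(α) prior with multinomial counts c, the posterior is Dirichlet(α + c) componentwise.
Counts are posterior − prior componentwise: 29−8=21, 28−11=17, 26−4=22, 9−7=2, 9−6=3.

counts (21, 17, 22, 2, 3)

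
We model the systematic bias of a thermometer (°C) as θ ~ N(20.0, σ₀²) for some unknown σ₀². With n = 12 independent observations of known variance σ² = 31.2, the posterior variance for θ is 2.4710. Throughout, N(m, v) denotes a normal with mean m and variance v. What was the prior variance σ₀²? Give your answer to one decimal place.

Posterior precision equals prior precision plus data precision: 1/σ_n² = 1/σ₀² + n/σ².
So 1/σ₀² = 1/2.4710 − 12/31.2 = 0.404694 − 0.384615 = 0.020079.
Hence σ₀² = 1/0.020079 ≈ 49.8.

σ₀² = 49.8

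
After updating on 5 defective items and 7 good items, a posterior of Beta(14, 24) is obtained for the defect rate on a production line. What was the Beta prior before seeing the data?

Beta(9, 17)

Beta is conjugate to the binomial likelihood: posterior = Beta(α+s, β+f).
So α = 14 − 5 = 9 and β = 24 − 7 = 17.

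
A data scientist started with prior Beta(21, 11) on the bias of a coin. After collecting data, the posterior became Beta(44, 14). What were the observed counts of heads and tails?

23 heads and 3 tails

Under Beta–binomial conjugacy the posterior parameters are (a+s, b+f).
So s = 44 − 21 = 23 and f = 14 − 11 = 3.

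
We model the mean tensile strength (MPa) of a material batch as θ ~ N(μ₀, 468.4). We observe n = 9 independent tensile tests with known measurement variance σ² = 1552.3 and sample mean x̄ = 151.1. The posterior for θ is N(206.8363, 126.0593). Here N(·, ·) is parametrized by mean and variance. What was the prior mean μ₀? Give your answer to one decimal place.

The posterior mean is a precision-weighted average: μ_n = (τ₀μ₀ + τ_data·x̄)/(τ₀+τ_data), with τ₀=1/σ₀² and τ_data=n/σ².
Here τ₀ = 1/468.4 = 0.002135 and τ_data = 9/1552.3 = 0.005798, so τ_n = 0.007933.
Rearranging for μ₀: μ₀ = (μ_n·τ_n − τ_data·x̄)/τ₀ = (206.8363·0.007933 − 0.005798·151.1) / 0.002135 = 0.764755/0.002135 ≈ 358.2.

μ₀ = 358.2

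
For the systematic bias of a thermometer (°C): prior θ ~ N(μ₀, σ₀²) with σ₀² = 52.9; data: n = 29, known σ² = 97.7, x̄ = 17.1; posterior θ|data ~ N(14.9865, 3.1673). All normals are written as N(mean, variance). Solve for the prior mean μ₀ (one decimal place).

With known observation variance, the Normal–Normal posterior has precision τ_n = τ₀ + n/σ² and mean μ_n = (τ₀μ₀ + (n/σ²)x̄)/τ_n.
Here τ₀ = 1/52.9 = 0.018904 and τ_data = 29/97.7 = 0.296827, so τ_n = 0.315731.
Rearranging for μ₀: μ₀ = (μ_n·τ_n − τ_data·x̄)/τ₀ = (14.9865·0.315731 − 0.296827·17.1) / 0.018904 = -0.344039/0.018904 ≈ -18.2.

μ₀ = -18.2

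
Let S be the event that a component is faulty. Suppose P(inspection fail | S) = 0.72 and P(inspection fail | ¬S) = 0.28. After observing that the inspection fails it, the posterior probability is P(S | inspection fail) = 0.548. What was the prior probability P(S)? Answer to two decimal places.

P(S) = 0.32

In odds form, posterior odds = prior odds × likelihood ratio, so prior odds = posterior odds ÷ LR.
Posterior odds = 0.548/(1−0.548) = 1.2124. LR = 0.72/0.28 = 2.5714.
Prior odds = 1.2124/2.5714 = 0.4715, so P(S) = 0.4715/(1+0.4715) ≈ 0.32.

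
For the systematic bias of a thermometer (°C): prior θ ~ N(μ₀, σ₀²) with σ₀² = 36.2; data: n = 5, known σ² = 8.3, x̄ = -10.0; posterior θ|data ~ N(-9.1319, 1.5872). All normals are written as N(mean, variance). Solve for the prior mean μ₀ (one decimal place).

The posterior mean is a precision-weighted average: μ_n = (τ₀μ₀ + τ_data·x̄)/(τ₀+τ_data), with τ₀=1/σ₀² and τ_data=n/σ².
Here τ₀ = 1/36.2 = 0.027624 and τ_data = 5/8.3 = 0.602410, so τ_n = 0.630034.
Rearranging for μ₀: μ₀ = (μ_n·τ_n − τ_data·x̄)/τ₀ = (-9.1319·0.630034 − 0.602410·-10.0) / 0.027624 = 0.270693/0.027624 ≈ 9.8.

μ₀ = 9.8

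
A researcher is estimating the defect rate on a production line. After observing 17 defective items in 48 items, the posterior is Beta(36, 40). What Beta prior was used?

A Beta(a, b) prior with s successes and f failures in binomial data gives a Beta(a+s, b+f) posterior.
So a = 36 − 17 = 19 and b = 40 − 31 = 9.

Beta(19, 9)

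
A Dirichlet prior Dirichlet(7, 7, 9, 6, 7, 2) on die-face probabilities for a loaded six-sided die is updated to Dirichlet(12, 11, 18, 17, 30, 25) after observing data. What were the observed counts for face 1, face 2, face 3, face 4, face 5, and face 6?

counts (5, 4, 9, 11, 23, 23)

For a Dirichlet(α) prior with multinomial counts c, the posterior is Dirichlet(α + c) componentwise.
Counts are posterior − prior componentwise: 12−7=5, 11−7=4, 18−9=9, 17−6=11, 30−7=23, 25−2=23.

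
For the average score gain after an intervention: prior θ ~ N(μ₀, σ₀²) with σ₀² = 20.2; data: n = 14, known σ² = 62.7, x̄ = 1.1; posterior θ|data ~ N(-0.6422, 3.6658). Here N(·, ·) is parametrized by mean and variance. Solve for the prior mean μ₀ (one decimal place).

The posterior mean is a precision-weighted average: μ_n = (τ₀μ₀ + τ_data·x̄)/(τ₀+τ_data), with τ₀=1/σ₀² and τ_data=n/σ².
Here τ₀ = 1/20.2 = 0.049505 and τ_data = 14/62.7 = 0.223285, so τ_n = 0.272790.
Rearranging for μ₀: μ₀ = (μ_n·τ_n − τ_data·x̄)/τ₀ = (-0.6422·0.272790 − 0.223285·1.1) / 0.049505 = -0.420799/0.049505 ≈ -8.5.

μ₀ = -8.5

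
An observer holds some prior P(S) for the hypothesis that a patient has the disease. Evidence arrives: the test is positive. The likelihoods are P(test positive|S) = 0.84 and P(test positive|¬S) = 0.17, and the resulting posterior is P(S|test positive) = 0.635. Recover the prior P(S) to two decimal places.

Bayes' rule in odds form gives O(S|E) = O(S)·[P(E|S)/P(E|¬S)], hence O(S) = O(S|E)/LR.
Posterior odds = 0.635/(1−0.635) = 1.7397. LR = 0.84/0.17 = 4.9412.
Prior odds = 1.7397/4.9412 = 0.3521, so P(S) = 0.3521/(1+0.3521) ≈ 0.26.

P(S) = 0.26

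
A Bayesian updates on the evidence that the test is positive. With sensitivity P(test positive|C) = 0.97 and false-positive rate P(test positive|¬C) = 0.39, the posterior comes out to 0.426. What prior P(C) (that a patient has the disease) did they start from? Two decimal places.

In odds form, posterior odds = prior odds × likelihood ratio, so prior odds = posterior odds ÷ LR.
Posterior odds = 0.426/(1−0.426) = 0.7422. LR = 0.97/0.39 = 2.4872.
Prior odds = 0.7422/2.4872 = 0.2984, so P(C) = 0.2984/(1+0.2984) ≈ 0.23.

P(C) = 0.23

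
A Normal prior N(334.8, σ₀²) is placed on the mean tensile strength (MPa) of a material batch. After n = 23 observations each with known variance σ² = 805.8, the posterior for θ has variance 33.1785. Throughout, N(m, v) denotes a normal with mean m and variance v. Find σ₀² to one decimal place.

σ₀² = 626.2

Posterior precision equals prior precision plus data precision: 1/σ_n² = 1/σ₀² + n/σ².
So 1/σ₀² = 1/33.1785 − 23/805.8 = 0.030140 − 0.028543 = 0.001597.
Hence σ₀² = 1/0.001597 ≈ 626.2.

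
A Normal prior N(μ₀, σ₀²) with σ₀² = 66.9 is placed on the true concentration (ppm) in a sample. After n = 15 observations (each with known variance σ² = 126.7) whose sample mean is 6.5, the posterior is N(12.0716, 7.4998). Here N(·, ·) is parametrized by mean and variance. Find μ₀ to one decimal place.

With known observation variance, the Normal–Normal posterior has precision τ_n = τ₀ + n/σ² and mean μ_n = (τ₀μ₀ + (n/σ²)x̄)/τ_n.
Here τ₀ = 1/66.9 = 0.014948 and τ_data = 15/126.7 = 0.118390, so τ_n = 0.133338.
Rearranging for μ₀: μ₀ = (μ_n·τ_n − τ_data·x̄)/τ₀ = (12.0716·0.133338 − 0.118390·6.5) / 0.014948 = 0.840068/0.014948 ≈ 56.2.

μ₀ = 56.2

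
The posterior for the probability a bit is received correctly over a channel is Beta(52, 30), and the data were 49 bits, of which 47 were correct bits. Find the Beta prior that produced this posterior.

A Beta(α, β) prior with s successes and f failures in binomial data gives a Beta(α+s, β+f) posterior.
Subtract the data counts: 52−47=5, 30−2=28.

Beta(5, 28)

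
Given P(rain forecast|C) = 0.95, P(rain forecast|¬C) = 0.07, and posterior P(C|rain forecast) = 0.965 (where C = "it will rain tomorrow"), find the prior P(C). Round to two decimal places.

P(C) = 0.67

In odds form, posterior odds = prior odds × likelihood ratio, so prior odds = posterior odds ÷ LR.
Posterior odds = 0.965/(1−0.965) = 27.5714. LR = 0.95/0.07 = 13.5714.
Prior odds = 27.5714/13.5714 = 2.0316, so P(C) = 2.0316/(1+2.0316) ≈ 0.67.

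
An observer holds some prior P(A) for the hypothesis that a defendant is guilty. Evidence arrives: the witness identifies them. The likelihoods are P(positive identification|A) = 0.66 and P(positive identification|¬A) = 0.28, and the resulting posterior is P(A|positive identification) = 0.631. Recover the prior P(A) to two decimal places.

In odds form, posterior odds = prior odds × likelihood ratio, so prior odds = posterior odds ÷ LR.
Posterior odds = 0.631/(1−0.631) = 1.7100. LR = 0.66/0.28 = 2.3571.
Prior odds = 1.7100/2.3571 = 0.7255, so P(A) = 0.7255/(1+0.7255) ≈ 0.42.

P(A) = 0.42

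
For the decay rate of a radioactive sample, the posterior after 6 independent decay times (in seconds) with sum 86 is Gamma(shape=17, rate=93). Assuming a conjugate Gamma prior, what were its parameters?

Gamma(shape=11, rate=7)

For an exponential likelihood with a Gamma(α, β) prior on the rate, n observations with total T give posterior Gamma(α+n, β+T).
So α = 17 − 6 = 11 and β = 93 − 86 = 7.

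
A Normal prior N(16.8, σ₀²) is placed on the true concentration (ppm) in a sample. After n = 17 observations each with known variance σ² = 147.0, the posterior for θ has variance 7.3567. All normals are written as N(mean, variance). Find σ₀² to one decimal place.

σ₀² = 49.3

For the Normal–Normal model with known σ², precisions add: τ_n = τ₀ + n/σ².
So 1/σ₀² = 1/7.3567 − 17/147.0 = 0.135931 − 0.115646 = 0.020285.
Hence σ₀² = 1/0.020285 ≈ 49.3.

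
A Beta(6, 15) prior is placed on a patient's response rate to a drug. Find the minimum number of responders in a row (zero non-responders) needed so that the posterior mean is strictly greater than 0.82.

After k responders and 0 non-responders the posterior is Beta(6+k, 15), with mean (6+k)/(6+15+k).
Set (6+k)/(21+k) > 0.82 and solve: k > (0.82·21 − 6)/(1 − 0.82) = 62.333.
The smallest integer exceeding 62.333 is 63.

k = 63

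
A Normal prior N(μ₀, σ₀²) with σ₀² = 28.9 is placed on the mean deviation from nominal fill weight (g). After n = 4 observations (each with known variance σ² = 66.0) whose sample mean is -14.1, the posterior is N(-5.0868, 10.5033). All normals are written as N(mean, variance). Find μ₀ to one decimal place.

μ₀ = 10.7

With known observation variance, the Normal–Normal posterior has precision τ_n = τ₀ + n/σ² and mean μ_n = (τ₀μ₀ + (n/σ²)x̄)/τ_n.
Here τ₀ = 1/28.9 = 0.034602 and τ_data = 4/66.0 = 0.060606, so τ_n = 0.095208.
Rearranging for μ₀: μ₀ = (μ_n·τ_n − τ_data·x̄)/τ₀ = (-5.0868·0.095208 − 0.060606·-14.1) / 0.034602 = 0.370241/0.034602 ≈ 10.7.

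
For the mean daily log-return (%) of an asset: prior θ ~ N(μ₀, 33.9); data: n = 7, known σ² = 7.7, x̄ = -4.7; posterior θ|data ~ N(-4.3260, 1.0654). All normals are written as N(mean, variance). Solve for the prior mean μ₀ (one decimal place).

The posterior mean is a precision-weighted average: μ_n = (τ₀μ₀ + τ_data·x̄)/(τ₀+τ_data), with τ₀=1/σ₀² and τ_data=n/σ².
Here τ₀ = 1/33.9 = 0.029499 and τ_data = 7/7.7 = 0.909091, so τ_n = 0.938590.
Rearranging for μ₀: μ₀ = (μ_n·τ_n − τ_data·x̄)/τ₀ = (-4.3260·0.938590 − 0.909091·-4.7) / 0.029499 = 0.212387/0.029499 ≈ 7.2.

μ₀ = 7.2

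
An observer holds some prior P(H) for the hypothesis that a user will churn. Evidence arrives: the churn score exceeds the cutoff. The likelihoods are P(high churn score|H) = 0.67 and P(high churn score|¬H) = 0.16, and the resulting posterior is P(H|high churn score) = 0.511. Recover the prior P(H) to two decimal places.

P(H) = 0.20

Bayes' rule in odds form gives O(H|E) = O(H)·[P(E|H)/P(E|¬H)], hence O(H) = O(H|E)/LR.
Posterior odds = 0.511/(1−0.511) = 1.0450. LR = 0.67/0.16 = 4.1875.
Prior odds = 1.0450/4.1875 = 0.2496, so P(H) = 0.2496/(1+0.2496) ≈ 0.20.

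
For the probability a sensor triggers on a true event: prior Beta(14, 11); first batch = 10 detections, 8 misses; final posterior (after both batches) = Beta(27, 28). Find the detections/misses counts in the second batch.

3 detections and 9 misses

Because Beta–binomial updating is additive in the counts, the combined data contributed (α_post−α_prior, β_post−β_prior) successes and failures.
Total across both batches: 27−14=13 detections, 28−11=17 misses.
Subtract the first batch: 13−10=3 detections and 17−8=9 misses.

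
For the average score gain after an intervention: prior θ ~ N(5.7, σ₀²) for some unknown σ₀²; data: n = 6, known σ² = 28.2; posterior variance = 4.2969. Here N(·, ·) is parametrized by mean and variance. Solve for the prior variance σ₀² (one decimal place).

σ₀² = 50.1

Posterior precision equals prior precision plus data precision: 1/σ_n² = 1/σ₀² + n/σ².
So 1/σ₀² = 1/4.2969 − 6/28.2 = 0.232726 − 0.212766 = 0.019960.
Hence σ₀² = 1/0.019960 ≈ 50.1.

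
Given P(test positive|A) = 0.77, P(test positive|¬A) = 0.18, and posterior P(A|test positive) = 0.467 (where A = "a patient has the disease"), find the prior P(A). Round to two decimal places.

Bayes' rule in odds form gives O(A|E) = O(A)·[P(E|A)/P(E|¬A)], hence O(A) = O(A|E)/LR.
Posterior odds = 0.467/(1−0.467) = 0.8762. LR = 0.77/0.18 = 4.2778.
Prior odds = 0.8762/4.2778 = 0.2048, so P(A) = 0.2048/(1+0.2048) ≈ 0.17.

P(A) = 0.17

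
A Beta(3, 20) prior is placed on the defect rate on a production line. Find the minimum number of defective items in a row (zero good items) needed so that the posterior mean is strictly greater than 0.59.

k = 26

After k defective items and 0 good items the posterior is Beta(3+k, 20), with mean (3+k)/(3+20+k).
Set (3+k)/(23+k) > 0.59 and solve: k > (0.59·23 − 3)/(1 − 0.59) = 25.780.
The smallest integer exceeding 25.780 is 26.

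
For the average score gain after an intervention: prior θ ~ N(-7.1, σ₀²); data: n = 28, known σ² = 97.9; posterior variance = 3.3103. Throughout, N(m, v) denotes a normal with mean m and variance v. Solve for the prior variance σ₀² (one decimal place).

σ₀² = 62.2

Posterior precision equals prior precision plus data precision: 1/σ_n² = 1/σ₀² + n/σ².
So 1/σ₀² = 1/3.3103 − 28/97.9 = 0.302087 − 0.286006 = 0.016081.
Hence σ₀² = 1/0.016081 ≈ 62.2.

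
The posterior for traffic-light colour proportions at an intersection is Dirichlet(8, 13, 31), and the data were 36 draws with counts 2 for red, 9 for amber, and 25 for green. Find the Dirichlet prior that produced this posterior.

For a Dirichlet(α) prior with multinomial counts c, the posterior is Dirichlet(α + c) componentwise.
Subtract each count from the matching posterior parameter: 8−2=6, 13−9=4, 31−25=6.

Dirichlet(6, 4, 6)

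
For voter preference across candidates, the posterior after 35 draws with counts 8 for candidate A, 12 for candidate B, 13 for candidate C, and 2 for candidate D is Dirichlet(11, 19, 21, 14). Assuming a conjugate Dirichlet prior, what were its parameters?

For a Dirichlet(α) prior with multinomial counts c, the posterior is Dirichlet(α + c) componentwise.
Subtract each count from the matching posterior parameter: 11−8=3, 19−12=7, 21−13=8, 14−2=12.

Dirichlet(3, 7, 8, 12)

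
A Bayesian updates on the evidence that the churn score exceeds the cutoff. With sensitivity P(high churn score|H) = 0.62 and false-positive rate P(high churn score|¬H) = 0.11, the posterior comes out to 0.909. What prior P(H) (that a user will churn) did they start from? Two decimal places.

In odds form, posterior odds = prior odds × likelihood ratio, so prior odds = posterior odds ÷ LR.
Posterior odds = 0.909/(1−0.909) = 9.9890. LR = 0.62/0.11 = 5.6364.
Prior odds = 9.9890/5.6364 = 1.7722, so P(H) = 1.7722/(1+1.7722) ≈ 0.64.

P(H) = 0.64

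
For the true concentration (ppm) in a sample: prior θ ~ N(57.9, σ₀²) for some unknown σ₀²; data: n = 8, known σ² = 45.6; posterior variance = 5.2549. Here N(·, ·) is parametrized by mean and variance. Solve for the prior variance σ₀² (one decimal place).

Posterior precision equals prior precision plus data precision: 1/σ_n² = 1/σ₀² + n/σ².
So 1/σ₀² = 1/5.2549 − 8/45.6 = 0.190299 − 0.175439 = 0.014860.
Hence σ₀² = 1/0.014860 ≈ 67.3.

σ₀² = 67.3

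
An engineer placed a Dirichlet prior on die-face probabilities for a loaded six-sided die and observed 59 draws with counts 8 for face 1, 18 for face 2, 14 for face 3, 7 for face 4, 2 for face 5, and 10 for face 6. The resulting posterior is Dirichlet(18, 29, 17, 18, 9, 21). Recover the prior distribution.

Dirichlet(10, 11, 3, 11, 7, 11)

For a Dirichlet(α) prior with multinomial counts c, the posterior is Dirichlet(α + c) componentwise.
Subtract each count from the matching posterior parameter: 18−8=10, 29−18=11, 17−14=3, 18−7=11, 9−2=7, 21−10=11.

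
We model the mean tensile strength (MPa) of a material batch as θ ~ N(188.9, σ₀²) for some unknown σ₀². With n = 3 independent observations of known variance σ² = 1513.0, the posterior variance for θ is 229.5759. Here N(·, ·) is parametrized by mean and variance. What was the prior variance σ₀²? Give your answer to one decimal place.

Posterior precision equals prior precision plus data precision: 1/σ_n² = 1/σ₀² + n/σ².
So 1/σ₀² = 1/229.5759 − 3/1513.0 = 0.004356 − 0.001983 = 0.002373.
Hence σ₀² = 1/0.002373 ≈ 421.4.

σ₀² = 421.4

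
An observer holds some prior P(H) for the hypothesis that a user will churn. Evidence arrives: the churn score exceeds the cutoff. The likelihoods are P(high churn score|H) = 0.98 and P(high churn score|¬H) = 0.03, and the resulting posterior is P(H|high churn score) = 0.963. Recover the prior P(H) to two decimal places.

Bayes' rule in odds form gives O(H|E) = O(H)·[P(E|H)/P(E|¬H)], hence O(H) = O(H|E)/LR.
Posterior odds = 0.963/(1−0.963) = 26.0270. LR = 0.98/0.03 = 32.6667.
Prior odds = 26.0270/32.6667 = 0.7967, so P(H) = 0.7967/(1+0.7967) ≈ 0.44.

P(H) = 0.44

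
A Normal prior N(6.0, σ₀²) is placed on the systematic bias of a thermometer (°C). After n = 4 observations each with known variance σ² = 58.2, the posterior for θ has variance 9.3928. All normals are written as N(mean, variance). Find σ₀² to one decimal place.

σ₀² = 26.5

For the Normal–Normal model with known σ², precisions add: τ_n = τ₀ + n/σ².
So 1/σ₀² = 1/9.3928 − 4/58.2 = 0.106465 − 0.068729 = 0.037736.
Hence σ₀² = 1/0.037736 ≈ 26.5.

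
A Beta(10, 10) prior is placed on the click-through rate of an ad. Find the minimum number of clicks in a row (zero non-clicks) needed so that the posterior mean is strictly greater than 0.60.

k = 6

After k clicks and 0 non-clicks the posterior is Beta(10+k, 10), with mean (10+k)/(10+10+k).
Set (10+k)/(20+k) > 0.60 and solve: k > (0.60·20 − 10)/(1 − 0.60) = 5.000.
The smallest integer exceeding 5.000 is 6.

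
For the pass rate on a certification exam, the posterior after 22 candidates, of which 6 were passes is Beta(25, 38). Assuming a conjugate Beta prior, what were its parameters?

Under Beta–binomial conjugacy the posterior parameters are (α+s, β+f).
So α = 25 − 6 = 19 and β = 38 − 16 = 22.

Beta(19, 22)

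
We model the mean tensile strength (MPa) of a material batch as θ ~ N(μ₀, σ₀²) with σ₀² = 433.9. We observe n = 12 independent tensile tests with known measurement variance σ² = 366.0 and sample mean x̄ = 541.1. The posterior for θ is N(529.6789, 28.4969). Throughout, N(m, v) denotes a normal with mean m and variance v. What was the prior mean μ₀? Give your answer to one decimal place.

μ₀ = 367.2

The posterior mean is a precision-weighted average: μ_n = (τ₀μ₀ + τ_data·x̄)/(τ₀+τ_data), with τ₀=1/σ₀² and τ_data=n/σ².
Here τ₀ = 1/433.9 = 0.002305 and τ_data = 12/366.0 = 0.032787, so τ_n = 0.035092.
Rearranging for μ₀: μ₀ = (μ_n·τ_n − τ_data·x̄)/τ₀ = (529.6789·0.035092 − 0.032787·541.1) / 0.002305 = 0.846446/0.002305 ≈ 367.2.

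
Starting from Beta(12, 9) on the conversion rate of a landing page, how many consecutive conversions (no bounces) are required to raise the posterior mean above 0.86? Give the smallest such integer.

k = 44

After k conversions and 0 bounces the posterior is Beta(12+k, 9), with mean (12+k)/(12+9+k).
Set (12+k)/(21+k) > 0.86 and solve: k > (0.86·21 − 12)/(1 − 0.86) = 43.286.
The smallest integer exceeding 43.286 is 44, and checking k=44: (56)/(65) = 0.8615 > 0.86.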